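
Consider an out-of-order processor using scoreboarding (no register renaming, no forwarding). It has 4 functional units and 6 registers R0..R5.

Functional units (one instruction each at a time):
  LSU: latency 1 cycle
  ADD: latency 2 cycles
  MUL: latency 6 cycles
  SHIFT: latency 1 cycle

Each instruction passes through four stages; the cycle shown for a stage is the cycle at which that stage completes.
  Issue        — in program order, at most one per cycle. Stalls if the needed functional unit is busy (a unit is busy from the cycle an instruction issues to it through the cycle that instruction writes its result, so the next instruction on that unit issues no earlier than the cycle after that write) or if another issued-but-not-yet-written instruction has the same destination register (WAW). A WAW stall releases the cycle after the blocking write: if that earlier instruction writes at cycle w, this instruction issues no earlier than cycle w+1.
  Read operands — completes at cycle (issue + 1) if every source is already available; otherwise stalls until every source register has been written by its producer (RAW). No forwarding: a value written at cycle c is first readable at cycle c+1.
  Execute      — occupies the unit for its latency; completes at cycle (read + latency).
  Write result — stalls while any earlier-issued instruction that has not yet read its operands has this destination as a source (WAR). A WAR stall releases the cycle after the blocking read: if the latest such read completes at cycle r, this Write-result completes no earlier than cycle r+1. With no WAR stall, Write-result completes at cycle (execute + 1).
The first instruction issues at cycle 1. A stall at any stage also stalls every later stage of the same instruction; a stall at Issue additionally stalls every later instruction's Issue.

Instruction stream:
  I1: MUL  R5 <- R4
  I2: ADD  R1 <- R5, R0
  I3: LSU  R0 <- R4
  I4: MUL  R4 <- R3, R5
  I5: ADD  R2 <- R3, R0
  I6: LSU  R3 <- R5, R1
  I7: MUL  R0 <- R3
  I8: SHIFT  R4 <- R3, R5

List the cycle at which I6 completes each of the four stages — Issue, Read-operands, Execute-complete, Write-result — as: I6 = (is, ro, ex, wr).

I1: IS=1 RO=2 EX=8 WR=9
I2: IS=2 RO=10 EX=12 WR=13  [RAW R5: wait I1 write@9]
I3: IS=3 RO=4 EX=5 WR=11  [WAR R0: wait I2 read@10]
I4: IS=10 RO=11 EX=17 WR=18  [struct: MUL busy until I1 writes@9]
I5: IS=14 RO=15 EX=17 WR=18  [struct: ADD busy until I2 writes@13]
I6: IS=15 RO=16 EX=17 WR=18
I7: IS=19 RO=20 EX=26 WR=27  [struct: MUL busy until I4 writes@18]
I8: IS=20 RO=21 EX=22 WR=23

I6 = (15, 16, 17, 18)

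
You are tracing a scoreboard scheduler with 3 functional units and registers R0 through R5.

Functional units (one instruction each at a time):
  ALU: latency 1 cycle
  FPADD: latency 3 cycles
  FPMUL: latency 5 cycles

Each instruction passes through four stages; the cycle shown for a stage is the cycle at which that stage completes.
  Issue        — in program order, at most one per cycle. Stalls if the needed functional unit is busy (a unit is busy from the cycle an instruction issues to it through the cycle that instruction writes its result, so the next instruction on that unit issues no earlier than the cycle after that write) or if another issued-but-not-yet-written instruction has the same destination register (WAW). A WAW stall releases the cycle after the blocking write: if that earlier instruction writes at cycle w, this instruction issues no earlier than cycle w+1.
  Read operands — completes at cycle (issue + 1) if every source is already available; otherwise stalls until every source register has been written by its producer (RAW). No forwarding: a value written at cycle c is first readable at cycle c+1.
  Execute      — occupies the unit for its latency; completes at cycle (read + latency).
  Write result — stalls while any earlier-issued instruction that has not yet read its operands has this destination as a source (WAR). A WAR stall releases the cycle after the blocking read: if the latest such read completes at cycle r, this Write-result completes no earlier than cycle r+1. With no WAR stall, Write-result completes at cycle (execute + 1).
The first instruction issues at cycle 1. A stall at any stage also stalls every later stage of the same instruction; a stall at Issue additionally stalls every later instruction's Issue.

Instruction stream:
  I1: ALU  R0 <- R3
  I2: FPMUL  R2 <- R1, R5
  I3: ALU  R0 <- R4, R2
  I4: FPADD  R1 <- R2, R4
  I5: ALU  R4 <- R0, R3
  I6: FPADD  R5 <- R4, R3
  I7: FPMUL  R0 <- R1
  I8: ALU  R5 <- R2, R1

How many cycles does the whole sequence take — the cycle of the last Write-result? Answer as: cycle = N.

[I1] 1/2/3/4
[I2] 2/3/8/9
[I3] 5/10/11/12  (struct: ALU busy until I1 writes@4; RAW R2: wait I2 write@9)
[I4] 6/10/13/14  (RAW R2: wait I2 write@9)
[I5] 13/14/15/16  (struct: ALU busy until I3 writes@12)
[I6] 15/17/20/21  (struct: FPADD busy until I4 writes@14; RAW R4: wait I5 write@16)
[I7] 16/17/22/23
[I8] 22/23/24/25  (WAW R5: wait I6 write@21)

cycle = 25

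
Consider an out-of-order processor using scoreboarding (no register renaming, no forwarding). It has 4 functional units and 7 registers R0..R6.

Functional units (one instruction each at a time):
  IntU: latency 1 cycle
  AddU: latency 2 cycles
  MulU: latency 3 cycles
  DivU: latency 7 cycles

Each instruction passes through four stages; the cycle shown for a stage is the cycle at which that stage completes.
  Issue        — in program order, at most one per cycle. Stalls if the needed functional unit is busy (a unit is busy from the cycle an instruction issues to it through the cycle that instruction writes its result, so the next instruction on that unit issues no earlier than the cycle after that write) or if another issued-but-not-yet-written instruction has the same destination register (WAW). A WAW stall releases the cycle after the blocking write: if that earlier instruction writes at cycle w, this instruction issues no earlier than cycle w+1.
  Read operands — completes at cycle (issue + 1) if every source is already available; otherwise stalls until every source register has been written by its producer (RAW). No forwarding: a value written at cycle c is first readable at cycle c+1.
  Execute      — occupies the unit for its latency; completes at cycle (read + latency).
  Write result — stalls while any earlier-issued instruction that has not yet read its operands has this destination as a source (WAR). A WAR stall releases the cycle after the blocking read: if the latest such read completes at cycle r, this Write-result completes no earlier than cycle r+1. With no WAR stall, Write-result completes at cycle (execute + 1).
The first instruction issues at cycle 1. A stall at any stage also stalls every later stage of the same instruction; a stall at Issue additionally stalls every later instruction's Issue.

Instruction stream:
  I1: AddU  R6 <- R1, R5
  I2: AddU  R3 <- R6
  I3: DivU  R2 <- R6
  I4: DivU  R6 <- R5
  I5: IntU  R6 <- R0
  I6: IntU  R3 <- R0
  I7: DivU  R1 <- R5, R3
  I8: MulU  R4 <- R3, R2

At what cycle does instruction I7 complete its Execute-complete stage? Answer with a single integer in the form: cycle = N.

t=1  I1 issues→AddU
t=2  I1 reads
t=4  I1 exec-done
t=5  I1 writes R6
t=6  I2 issues→AddU
t=7  I2 reads; I3 issues→DivU
t=8  I3 reads
t=9  I2 exec-done
t=10  I2 writes R3
t=15  I3 exec-done
t=16  I3 writes R2
t=17  I4 issues→DivU
t=18  I4 reads
t=25  I4 exec-done
t=26  I4 writes R6
t=27  I5 issues→IntU
t=28  I5 reads
t=29  I5 exec-done
t=30  I5 writes R6
t=31  I6 issues→IntU
t=32  I6 reads; I7 issues→DivU
t=33  I6 exec-done; I8 issues→MulU
t=34  I6 writes R3
t=35  I7 reads; I8 reads
t=38  I8 exec-done
t=39  I8 writes R4
t=42  I7 exec-done
t=43  I7 writes R1

cycle = 42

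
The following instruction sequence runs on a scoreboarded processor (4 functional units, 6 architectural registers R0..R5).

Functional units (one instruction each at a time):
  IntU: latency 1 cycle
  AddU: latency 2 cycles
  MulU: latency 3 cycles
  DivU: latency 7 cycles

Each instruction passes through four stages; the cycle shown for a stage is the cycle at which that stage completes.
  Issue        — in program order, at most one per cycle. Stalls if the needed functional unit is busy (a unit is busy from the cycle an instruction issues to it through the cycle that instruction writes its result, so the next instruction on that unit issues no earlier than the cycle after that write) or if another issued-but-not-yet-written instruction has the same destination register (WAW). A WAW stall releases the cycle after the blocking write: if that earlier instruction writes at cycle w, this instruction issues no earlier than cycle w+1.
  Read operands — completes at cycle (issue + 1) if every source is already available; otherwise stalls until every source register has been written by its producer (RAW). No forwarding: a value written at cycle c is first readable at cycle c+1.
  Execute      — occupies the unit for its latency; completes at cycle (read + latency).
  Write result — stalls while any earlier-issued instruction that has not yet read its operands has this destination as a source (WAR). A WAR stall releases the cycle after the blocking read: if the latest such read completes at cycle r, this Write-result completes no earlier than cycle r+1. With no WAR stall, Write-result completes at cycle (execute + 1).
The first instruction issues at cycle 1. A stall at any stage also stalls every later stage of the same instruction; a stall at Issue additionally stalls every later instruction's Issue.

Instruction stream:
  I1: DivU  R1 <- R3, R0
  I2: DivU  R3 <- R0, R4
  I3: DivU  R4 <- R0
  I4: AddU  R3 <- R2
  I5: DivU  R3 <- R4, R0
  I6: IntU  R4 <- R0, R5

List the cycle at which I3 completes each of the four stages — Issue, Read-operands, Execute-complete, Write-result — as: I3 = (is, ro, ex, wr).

[I1] 1/2/9/10
[I2] 11/12/19/20  (struct: DivU busy until I1 writes@10)
[I3] 21/22/29/30  (struct: DivU busy until I2 writes@20)
[I4] 22/23/25/26
[I5] 31/32/39/40  (struct: DivU busy until I3 writes@30)
[I6] 32/33/34/35

I3 = (21, 22, 29, 30)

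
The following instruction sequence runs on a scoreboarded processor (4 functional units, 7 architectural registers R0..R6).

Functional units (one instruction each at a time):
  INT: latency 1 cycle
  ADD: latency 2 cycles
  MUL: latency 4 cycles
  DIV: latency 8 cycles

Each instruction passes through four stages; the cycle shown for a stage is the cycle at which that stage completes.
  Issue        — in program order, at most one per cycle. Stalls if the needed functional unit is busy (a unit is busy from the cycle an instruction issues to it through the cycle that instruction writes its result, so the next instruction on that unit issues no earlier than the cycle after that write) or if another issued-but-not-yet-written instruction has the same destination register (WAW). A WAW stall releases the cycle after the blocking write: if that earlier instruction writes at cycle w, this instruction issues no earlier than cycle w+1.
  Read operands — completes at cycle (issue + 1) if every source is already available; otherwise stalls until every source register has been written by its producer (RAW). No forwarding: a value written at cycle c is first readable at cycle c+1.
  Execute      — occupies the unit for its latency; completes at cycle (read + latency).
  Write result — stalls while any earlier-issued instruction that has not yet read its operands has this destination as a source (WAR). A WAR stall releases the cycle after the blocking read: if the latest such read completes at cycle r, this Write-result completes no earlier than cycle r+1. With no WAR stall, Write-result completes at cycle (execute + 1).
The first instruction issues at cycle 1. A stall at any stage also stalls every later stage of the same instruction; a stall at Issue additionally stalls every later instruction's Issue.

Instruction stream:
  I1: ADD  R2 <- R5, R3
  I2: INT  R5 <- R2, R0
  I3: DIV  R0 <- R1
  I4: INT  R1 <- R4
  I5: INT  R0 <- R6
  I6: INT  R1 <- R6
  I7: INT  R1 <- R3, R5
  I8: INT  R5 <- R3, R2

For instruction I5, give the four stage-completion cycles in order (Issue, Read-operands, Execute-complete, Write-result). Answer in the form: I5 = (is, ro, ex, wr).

t=1  issue I1 (ADD)
t=2  I1 read-ops | issue I2 (INT)
t=3  issue I3 (DIV)
t=4  I1 finished on ADD | I3 read-ops
t=5  I1→R2
t=6  I2 read-ops
t=7  I2 finished on INT
t=8  I2→R5
t=9  issue I4 (INT)
t=10  I4 read-ops
t=11  I4 finished on INT
t=12  I3 finished on DIV | I4→R1
t=13  I3→R0
t=14  issue I5 (INT)
t=15  I5 read-ops
t=16  I5 finished on INT
t=17  I5→R0
t=18  issue I6 (INT)
t=19  I6 read-ops
t=20  I6 finished on INT
t=21  I6→R1
t=22  issue I7 (INT)
t=23  I7 read-ops
t=24  I7 finished on INT
t=25  I7→R1
t=26  issue I8 (INT)
t=27  I8 read-ops
t=28  I8 finished on INT
t=29  I8→R5

I5 = (14, 15, 16, 17)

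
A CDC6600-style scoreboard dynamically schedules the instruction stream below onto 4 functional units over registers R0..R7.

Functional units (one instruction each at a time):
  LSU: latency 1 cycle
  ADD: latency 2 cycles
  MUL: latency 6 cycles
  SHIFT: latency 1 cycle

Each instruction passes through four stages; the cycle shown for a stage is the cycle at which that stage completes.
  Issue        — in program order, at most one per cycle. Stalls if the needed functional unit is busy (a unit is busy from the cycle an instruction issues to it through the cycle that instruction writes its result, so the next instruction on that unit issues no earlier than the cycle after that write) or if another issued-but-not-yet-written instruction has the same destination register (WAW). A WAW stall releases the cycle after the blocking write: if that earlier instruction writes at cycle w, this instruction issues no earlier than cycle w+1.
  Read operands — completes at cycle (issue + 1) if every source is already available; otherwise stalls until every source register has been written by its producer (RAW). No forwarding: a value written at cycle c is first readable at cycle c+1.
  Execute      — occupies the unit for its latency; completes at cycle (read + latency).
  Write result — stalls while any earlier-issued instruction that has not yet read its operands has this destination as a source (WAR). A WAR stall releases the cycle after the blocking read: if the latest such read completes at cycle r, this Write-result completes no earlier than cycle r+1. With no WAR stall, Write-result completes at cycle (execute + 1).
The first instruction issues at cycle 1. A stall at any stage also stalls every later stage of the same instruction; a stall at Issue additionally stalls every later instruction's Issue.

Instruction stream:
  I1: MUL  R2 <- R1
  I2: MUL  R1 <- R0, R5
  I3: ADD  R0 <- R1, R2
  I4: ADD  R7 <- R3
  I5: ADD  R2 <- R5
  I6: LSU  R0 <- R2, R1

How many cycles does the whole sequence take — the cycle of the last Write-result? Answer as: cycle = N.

cycle = 35

cycle 1: I1 dispatched to MUL
cycle 2: I1 operands ready
cycle 8: I1 complete
cycle 9: R2←I1
cycle 10: I2 dispatched to MUL
cycle 11: I2 operands ready · I3 dispatched to ADD
cycle 17: I2 complete
cycle 18: R1←I2
cycle 19: I3 operands ready
cycle 21: I3 complete
cycle 22: R0←I3
cycle 23: I4 dispatched to ADD
cycle 24: I4 operands ready
cycle 26: I4 complete
cycle 27: R7←I4
cycle 28: I5 dispatched to ADD
cycle 29: I5 operands ready · I6 dispatched to LSU
cycle 31: I5 complete
cycle 32: R2←I5
cycle 33: I6 operands ready
cycle 34: I6 complete
cycle 35: R0←I6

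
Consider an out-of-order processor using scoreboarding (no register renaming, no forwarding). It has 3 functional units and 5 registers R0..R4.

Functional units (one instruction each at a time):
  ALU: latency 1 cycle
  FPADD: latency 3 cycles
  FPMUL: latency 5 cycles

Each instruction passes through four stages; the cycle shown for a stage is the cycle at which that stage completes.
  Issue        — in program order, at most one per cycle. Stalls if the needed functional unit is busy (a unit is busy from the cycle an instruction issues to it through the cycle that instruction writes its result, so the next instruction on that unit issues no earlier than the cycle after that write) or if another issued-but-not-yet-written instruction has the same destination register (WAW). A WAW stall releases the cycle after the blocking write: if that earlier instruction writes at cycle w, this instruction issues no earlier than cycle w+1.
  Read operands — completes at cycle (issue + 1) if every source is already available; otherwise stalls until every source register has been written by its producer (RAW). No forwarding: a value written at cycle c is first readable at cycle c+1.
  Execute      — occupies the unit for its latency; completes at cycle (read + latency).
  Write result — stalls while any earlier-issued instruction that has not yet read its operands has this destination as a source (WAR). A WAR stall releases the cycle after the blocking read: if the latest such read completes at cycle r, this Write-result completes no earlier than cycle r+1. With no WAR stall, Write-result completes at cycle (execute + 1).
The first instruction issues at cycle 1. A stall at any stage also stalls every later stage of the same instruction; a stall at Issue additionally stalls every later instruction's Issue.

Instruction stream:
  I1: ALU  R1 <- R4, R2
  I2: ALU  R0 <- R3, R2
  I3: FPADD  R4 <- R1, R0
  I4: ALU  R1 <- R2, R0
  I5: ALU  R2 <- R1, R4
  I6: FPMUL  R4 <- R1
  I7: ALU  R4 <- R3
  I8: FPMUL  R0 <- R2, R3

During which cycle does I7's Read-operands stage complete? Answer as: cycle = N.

I1  is:1  ro:2  ex:3  wr:4
I2  is:5  ro:6  ex:7  wr:8  — struct: ALU busy until I1 writes@4
I3  is:6  ro:9  ex:12  wr:13  — RAW R0: wait I2 write@8
I4  is:9  ro:10  ex:11  wr:12  — struct: ALU busy until I2 writes@8
I5  is:13  ro:14  ex:15  wr:16  — struct: ALU busy until I4 writes@12
I6  is:14  ro:15  ex:20  wr:21
I7  is:22  ro:23  ex:24  wr:25  — WAW R4: wait I6 write@21
I8  is:23  ro:24  ex:29  wr:30

cycle = 23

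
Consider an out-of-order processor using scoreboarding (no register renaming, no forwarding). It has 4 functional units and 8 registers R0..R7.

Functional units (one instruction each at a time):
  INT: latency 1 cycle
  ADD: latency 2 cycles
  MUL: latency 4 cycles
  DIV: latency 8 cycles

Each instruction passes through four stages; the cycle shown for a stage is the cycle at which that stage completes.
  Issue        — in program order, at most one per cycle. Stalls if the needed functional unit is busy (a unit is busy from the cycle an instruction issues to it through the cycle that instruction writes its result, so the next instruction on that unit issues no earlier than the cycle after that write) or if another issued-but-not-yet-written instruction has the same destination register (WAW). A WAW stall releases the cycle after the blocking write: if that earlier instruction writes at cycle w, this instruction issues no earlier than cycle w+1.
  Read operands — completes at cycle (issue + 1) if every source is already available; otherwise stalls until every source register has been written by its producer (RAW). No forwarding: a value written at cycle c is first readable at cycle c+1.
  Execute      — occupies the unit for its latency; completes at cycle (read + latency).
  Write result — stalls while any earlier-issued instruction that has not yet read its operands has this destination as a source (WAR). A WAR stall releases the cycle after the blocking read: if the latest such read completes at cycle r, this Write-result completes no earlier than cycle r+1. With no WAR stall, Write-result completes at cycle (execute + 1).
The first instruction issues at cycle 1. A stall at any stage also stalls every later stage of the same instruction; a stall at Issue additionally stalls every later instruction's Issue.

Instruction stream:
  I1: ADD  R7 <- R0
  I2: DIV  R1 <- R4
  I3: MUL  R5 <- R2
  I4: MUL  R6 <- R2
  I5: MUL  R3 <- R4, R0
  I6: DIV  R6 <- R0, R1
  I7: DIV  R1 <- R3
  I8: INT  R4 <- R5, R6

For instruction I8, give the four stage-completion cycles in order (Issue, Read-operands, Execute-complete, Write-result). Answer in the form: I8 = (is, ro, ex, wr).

I1: IS=1 RO=2 EX=4 WR=5
I2: IS=2 RO=3 EX=11 WR=12
I3: IS=3 RO=4 EX=8 WR=9
I4: IS=10 RO=11 EX=15 WR=16  [struct: MUL busy until I3 writes@9]
I5: IS=17 RO=18 EX=22 WR=23  [struct: MUL busy until I4 writes@16]
I6: IS=18 RO=19 EX=27 WR=28
I7: IS=29 RO=30 EX=38 WR=39  [struct: DIV busy until I6 writes@28]
I8: IS=30 RO=31 EX=32 WR=33

I8 = (30, 31, 32, 33)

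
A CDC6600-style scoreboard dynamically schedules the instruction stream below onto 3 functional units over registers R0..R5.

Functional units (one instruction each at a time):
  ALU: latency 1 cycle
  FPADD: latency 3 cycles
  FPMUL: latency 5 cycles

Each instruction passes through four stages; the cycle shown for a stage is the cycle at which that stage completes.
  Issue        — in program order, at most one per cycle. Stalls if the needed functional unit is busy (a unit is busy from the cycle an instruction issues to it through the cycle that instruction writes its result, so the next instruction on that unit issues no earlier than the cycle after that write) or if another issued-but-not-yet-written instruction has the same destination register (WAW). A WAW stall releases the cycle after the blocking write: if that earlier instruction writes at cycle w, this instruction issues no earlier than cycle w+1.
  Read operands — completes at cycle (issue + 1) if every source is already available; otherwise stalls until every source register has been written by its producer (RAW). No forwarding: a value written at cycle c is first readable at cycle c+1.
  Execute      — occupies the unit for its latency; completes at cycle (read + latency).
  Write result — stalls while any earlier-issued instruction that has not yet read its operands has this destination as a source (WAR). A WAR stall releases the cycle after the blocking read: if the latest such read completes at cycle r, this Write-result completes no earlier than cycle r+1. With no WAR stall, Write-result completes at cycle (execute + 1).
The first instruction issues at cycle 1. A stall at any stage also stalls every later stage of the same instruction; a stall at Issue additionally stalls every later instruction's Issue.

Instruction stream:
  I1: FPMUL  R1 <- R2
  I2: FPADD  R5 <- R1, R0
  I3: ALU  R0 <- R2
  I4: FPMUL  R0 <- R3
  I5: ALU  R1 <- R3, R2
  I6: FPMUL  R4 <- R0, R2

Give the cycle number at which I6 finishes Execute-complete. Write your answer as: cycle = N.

cycle = 25

c1: I1→FPMUL
c2: I1 RO, I2→FPADD
c3: I3→ALU
c4: I3 RO
c5: I3 EX
c7: I1 EX
c8: I1 WR R1
c9: I2 RO
c10: I3 WR R0
c11: I4→FPMUL
c12: I2 EX, I4 RO, I5→ALU
c13: I2 WR R5, I5 RO
c14: I5 EX
c15: I5 WR R1
c17: I4 EX
c18: I4 WR R0
c19: I6→FPMUL
c20: I6 RO
c25: I6 EX
c26: I6 WR R4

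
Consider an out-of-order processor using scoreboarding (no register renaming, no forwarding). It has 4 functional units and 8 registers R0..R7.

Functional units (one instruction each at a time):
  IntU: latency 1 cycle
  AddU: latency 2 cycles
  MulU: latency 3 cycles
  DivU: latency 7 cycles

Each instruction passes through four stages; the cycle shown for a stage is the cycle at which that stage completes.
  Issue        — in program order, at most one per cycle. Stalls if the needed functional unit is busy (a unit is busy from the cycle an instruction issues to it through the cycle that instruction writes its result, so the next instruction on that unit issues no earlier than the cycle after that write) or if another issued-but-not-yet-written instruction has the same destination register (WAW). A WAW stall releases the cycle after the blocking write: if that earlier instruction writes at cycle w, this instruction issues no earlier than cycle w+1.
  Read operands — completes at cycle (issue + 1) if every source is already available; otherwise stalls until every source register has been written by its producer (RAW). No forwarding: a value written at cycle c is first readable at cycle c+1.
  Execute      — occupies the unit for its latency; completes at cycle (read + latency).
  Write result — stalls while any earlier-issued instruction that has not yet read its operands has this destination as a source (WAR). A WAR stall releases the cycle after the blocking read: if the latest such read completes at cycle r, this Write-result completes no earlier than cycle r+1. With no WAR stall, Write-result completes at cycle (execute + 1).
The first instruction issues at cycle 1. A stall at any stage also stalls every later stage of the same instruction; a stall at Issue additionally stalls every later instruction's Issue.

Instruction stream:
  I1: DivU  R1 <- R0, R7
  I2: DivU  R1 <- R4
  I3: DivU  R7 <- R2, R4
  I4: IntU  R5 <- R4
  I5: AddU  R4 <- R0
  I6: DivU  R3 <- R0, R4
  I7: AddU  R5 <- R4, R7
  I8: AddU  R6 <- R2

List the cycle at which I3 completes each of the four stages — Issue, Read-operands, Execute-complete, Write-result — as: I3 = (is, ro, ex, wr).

I3 = (21, 22, 29, 30)

[1] I1 dispatched to DivU
[2] I1 operands ready
[9] I1 complete
[10] R1←I1
[11] I2 dispatched to DivU
[12] I2 operands ready
[19] I2 complete
[20] R1←I2
[21] I3 dispatched to DivU
[22] I3 operands ready, I4 dispatched to IntU
[23] I4 operands ready, I5 dispatched to AddU
[24] I4 complete, I5 operands ready
[25] R5←I4
[26] I5 complete
[27] R4←I5
[29] I3 complete
[30] R7←I3
[31] I6 dispatched to DivU
[32] I6 operands ready, I7 dispatched to AddU
[33] I7 operands ready
[35] I7 complete
[36] R5←I7
[37] I8 dispatched to AddU
[38] I8 operands ready
[39] I6 complete
[40] R3←I6, I8 complete
[41] R6←I8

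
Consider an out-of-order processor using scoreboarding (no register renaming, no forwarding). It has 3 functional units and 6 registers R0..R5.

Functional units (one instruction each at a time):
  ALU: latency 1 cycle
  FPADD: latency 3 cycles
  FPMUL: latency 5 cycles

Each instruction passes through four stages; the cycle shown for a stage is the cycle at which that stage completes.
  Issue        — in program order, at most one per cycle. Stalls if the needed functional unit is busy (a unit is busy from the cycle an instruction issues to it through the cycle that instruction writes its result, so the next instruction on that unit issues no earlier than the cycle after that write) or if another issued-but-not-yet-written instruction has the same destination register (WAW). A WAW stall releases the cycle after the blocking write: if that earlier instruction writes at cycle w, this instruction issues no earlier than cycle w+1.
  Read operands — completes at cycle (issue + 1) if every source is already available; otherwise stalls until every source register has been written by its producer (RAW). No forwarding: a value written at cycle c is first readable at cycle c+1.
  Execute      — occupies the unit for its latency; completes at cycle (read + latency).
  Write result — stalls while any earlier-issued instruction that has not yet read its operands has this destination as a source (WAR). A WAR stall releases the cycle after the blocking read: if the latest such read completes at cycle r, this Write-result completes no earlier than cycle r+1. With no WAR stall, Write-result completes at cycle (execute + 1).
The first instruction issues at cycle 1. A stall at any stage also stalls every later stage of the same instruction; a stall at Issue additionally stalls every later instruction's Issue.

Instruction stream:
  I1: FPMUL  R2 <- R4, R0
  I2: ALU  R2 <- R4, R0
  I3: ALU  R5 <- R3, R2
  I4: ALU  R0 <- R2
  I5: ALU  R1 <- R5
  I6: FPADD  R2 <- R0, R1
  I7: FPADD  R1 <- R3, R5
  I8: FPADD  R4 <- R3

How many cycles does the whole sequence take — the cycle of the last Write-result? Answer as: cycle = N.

I1 -> (1, 2, 7, 8)
I2 -> (9, 10, 11, 12)  // WAW R2: wait I1 write@8
I3 -> (13, 14, 15, 16)  // struct: ALU busy until I2 writes@12
I4 -> (17, 18, 19, 20)  // struct: ALU busy until I3 writes@16
I5 -> (21, 22, 23, 24)  // struct: ALU busy until I4 writes@20
I6 -> (22, 25, 28, 29)  // RAW R1: wait I5 write@24
I7 -> (30, 31, 34, 35)  // struct: FPADD busy until I6 writes@29
I8 -> (36, 37, 40, 41)  // struct: FPADD busy until I7 writes@35

cycle = 41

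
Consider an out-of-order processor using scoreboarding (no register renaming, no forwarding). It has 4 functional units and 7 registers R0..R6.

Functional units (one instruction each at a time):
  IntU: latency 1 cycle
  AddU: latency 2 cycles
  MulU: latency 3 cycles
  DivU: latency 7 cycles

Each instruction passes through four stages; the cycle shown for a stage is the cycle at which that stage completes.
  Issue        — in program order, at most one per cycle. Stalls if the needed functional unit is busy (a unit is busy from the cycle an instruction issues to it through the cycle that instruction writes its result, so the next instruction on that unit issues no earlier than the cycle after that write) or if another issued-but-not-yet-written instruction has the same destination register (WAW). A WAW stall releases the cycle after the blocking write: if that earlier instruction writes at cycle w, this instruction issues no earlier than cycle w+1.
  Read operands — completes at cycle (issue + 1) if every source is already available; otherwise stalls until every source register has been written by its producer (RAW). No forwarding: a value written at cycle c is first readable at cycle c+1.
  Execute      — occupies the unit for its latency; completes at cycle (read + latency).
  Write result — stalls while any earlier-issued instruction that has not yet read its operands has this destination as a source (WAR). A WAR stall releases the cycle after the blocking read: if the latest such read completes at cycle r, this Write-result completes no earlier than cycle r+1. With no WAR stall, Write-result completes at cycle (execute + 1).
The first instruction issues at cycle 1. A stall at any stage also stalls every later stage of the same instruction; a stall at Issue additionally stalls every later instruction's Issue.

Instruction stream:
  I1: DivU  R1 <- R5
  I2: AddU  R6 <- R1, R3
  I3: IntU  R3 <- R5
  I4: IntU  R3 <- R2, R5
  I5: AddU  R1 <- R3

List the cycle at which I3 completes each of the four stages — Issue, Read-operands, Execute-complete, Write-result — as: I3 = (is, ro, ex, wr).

I3 = (3, 4, 5, 12)

[1] I1 issues→DivU
[2] I1 reads, I2 issues→AddU
[3] I3 issues→IntU
[4] I3 reads
[5] I3 exec-done
[9] I1 exec-done
[10] I1 writes R1
[11] I2 reads
[12] I3 writes R3
[13] I2 exec-done, I4 issues→IntU
[14] I2 writes R6, I4 reads
[15] I4 exec-done, I5 issues→AddU
[16] I4 writes R3
[17] I5 reads
[19] I5 exec-done
[20] I5 writes R1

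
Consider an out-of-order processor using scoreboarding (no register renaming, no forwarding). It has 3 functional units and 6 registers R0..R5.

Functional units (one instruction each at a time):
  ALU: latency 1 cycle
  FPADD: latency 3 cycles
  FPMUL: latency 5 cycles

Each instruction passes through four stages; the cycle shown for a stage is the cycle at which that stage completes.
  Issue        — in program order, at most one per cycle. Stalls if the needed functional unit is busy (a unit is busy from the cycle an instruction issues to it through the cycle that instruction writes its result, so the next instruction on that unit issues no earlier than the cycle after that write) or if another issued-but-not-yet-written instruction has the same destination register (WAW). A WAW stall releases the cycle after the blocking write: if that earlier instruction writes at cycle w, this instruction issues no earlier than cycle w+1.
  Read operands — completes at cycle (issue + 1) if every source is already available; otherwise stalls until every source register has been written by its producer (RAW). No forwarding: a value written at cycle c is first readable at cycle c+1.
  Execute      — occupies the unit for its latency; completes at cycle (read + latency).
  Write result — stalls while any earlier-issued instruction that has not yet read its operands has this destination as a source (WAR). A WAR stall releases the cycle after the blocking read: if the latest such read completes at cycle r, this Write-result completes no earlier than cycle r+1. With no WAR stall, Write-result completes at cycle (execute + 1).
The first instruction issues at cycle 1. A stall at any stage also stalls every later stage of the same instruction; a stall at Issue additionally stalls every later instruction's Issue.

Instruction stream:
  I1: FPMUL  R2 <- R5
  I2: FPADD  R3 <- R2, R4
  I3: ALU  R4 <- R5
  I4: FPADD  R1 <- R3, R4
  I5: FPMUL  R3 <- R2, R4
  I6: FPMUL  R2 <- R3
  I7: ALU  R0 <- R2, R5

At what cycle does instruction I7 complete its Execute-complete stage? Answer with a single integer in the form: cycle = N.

  I1 | 1 | 2 | 7 | 8
  I2 | 2 | 9 | 12 | 13   RAW R2: wait I1 write@8
  I3 | 3 | 4 | 5 | 10   WAR R4: wait I2 read@9
  I4 | 14 | 15 | 18 | 19   struct: FPADD busy until I2 writes@13
  I5 | 15 | 16 | 21 | 22
  I6 | 23 | 24 | 29 | 30   struct: FPMUL busy until I5 writes@22
  I7 | 24 | 31 | 32 | 33   RAW R2: wait I6 write@30

cycle = 32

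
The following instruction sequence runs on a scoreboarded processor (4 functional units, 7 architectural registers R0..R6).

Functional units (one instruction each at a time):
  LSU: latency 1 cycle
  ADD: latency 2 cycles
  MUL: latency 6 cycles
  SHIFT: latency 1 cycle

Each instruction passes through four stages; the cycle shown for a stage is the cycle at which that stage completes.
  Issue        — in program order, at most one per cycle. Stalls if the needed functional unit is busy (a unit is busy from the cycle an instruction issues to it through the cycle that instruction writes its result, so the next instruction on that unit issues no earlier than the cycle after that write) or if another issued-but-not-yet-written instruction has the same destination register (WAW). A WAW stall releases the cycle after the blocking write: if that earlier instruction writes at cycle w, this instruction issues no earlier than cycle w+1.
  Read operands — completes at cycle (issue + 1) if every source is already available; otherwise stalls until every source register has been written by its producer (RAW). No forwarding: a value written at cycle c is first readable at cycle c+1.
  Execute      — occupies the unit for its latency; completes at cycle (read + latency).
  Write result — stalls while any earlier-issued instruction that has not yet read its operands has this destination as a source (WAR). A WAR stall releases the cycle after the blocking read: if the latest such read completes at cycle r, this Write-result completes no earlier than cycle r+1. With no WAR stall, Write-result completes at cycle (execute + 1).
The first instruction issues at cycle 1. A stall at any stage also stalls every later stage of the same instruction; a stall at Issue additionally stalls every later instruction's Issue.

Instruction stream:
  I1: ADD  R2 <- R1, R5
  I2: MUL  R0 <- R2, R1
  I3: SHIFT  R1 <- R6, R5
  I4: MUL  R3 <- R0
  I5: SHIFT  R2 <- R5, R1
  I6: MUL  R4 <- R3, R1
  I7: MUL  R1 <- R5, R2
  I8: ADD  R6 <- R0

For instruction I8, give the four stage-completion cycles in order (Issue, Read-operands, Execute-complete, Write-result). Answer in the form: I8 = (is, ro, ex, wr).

I8 = (33, 34, 36, 37)

[1] issue I1 (ADD)
[2] I1 read-ops; issue I2 (MUL)
[3] issue I3 (SHIFT)
[4] I1 finished on ADD; I3 read-ops
[5] I1→R2; I3 finished on SHIFT
[6] I2 read-ops
[7] I3→R1
[12] I2 finished on MUL
[13] I2→R0
[14] issue I4 (MUL)
[15] I4 read-ops; issue I5 (SHIFT)
[16] I5 read-ops
[17] I5 finished on SHIFT
[18] I5→R2
[21] I4 finished on MUL
[22] I4→R3
[23] issue I6 (MUL)
[24] I6 read-ops
[30] I6 finished on MUL
[31] I6→R4
[32] issue I7 (MUL)
[33] I7 read-ops; issue I8 (ADD)
[34] I8 read-ops
[36] I8 finished on ADD
[37] I8→R6
[39] I7 finished on MUL
[40] I7→R1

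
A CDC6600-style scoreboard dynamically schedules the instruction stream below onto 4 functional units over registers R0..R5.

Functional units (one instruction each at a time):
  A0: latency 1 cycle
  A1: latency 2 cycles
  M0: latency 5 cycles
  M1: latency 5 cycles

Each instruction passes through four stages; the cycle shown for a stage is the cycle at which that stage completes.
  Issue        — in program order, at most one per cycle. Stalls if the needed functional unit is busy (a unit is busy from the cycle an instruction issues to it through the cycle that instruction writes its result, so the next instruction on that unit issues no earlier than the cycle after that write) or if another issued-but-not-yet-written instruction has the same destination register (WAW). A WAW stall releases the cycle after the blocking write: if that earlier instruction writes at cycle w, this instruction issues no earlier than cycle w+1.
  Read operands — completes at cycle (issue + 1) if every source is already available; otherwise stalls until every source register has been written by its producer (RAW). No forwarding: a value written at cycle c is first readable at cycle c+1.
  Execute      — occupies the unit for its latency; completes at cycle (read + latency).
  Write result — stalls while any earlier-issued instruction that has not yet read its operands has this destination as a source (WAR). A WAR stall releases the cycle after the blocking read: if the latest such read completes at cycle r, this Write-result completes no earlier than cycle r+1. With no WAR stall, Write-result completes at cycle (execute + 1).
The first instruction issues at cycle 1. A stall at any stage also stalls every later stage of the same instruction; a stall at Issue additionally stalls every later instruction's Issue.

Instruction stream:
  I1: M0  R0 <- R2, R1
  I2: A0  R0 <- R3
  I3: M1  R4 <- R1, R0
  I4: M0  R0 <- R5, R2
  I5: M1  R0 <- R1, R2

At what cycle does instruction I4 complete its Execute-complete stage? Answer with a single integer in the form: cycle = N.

t=1  I1 dispatched to M0
t=2  I1 operands ready
t=7  I1 complete
t=8  R0←I1
t=9  I2 dispatched to A0
t=10  I2 operands ready; I3 dispatched to M1
t=11  I2 complete
t=12  R0←I2
t=13  I3 operands ready; I4 dispatched to M0
t=14  I4 operands ready
t=18  I3 complete
t=19  R4←I3; I4 complete
t=20  R0←I4
t=21  I5 dispatched to M1
t=22  I5 operands ready
t=27  I5 complete
t=28  R0←I5

cycle = 19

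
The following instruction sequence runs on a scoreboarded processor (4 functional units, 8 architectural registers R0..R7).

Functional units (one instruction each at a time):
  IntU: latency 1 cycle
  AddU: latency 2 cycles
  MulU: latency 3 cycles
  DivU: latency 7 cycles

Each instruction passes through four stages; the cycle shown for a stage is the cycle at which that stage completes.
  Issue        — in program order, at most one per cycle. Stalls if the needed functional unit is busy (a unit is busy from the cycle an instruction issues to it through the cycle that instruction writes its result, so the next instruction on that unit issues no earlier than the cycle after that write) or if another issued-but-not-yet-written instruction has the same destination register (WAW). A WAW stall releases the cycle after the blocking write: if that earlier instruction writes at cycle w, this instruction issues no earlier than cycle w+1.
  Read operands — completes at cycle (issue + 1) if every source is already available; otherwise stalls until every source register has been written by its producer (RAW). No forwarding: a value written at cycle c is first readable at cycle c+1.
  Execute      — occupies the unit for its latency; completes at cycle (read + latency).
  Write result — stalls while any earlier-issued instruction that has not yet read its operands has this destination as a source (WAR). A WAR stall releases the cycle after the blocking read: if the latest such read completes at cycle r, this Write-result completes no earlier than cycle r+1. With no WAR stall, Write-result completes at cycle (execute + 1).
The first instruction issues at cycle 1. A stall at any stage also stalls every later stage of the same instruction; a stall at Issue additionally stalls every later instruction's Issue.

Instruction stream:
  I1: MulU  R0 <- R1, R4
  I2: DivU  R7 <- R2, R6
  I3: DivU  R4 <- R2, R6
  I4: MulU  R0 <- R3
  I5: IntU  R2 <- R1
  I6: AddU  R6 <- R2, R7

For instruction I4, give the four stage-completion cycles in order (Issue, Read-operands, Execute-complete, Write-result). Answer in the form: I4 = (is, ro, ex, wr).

I4 = (13, 14, 17, 18)

[1] I1→MulU
[2] I1 RO, I2→DivU
[3] I2 RO
[5] I1 EX
[6] I1 WR R0
[10] I2 EX
[11] I2 WR R7
[12] I3→DivU
[13] I3 RO, I4→MulU
[14] I4 RO, I5→IntU
[15] I5 RO, I6→AddU
[16] I5 EX
[17] I4 EX, I5 WR R2
[18] I4 WR R0, I6 RO
[20] I3 EX, I6 EX
[21] I3 WR R4, I6 WR R6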